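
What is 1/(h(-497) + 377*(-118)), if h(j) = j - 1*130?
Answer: -1/45113 ≈ -2.2167e-5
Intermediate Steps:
h(j) = -130 + j (h(j) = j - 130 = -130 + j)
1/(h(-497) + 377*(-118)) = 1/((-130 - 497) + 377*(-118)) = 1/(-627 - 44486) = 1/(-45113) = -1/45113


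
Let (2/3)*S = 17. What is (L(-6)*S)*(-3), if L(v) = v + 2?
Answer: 306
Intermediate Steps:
L(v) = 2 + v
S = 51/2 (S = (3/2)*17 = 51/2 ≈ 25.500)
(L(-6)*S)*(-3) = ((2 - 6)*(51/2))*(-3) = -4*51/2*(-3) = -102*(-3) = 306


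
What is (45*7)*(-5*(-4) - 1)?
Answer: 5985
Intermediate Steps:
(45*7)*(-5*(-4) - 1) = 315*(20 - 1) = 315*19 = 5985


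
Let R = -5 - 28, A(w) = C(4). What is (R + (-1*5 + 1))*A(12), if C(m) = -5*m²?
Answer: 2960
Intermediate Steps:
A(w) = -80 (A(w) = -5*4² = -5*16 = -80)
R = -33
(R + (-1*5 + 1))*A(12) = (-33 + (-1*5 + 1))*(-80) = (-33 + (-5 + 1))*(-80) = (-33 - 4)*(-80) = -37*(-80) = 2960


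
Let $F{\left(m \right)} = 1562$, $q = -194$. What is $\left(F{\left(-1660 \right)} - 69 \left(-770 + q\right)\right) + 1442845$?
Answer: $1510923$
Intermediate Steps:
$\left(F{\left(-1660 \right)} - 69 \left(-770 + q\right)\right) + 1442845 = \left(1562 - 69 \left(-770 - 194\right)\right) + 1442845 = \left(1562 - -66516\right) + 1442845 = \left(1562 + 66516\right) + 1442845 = 68078 + 1442845 = 1510923$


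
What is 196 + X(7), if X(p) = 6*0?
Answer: 196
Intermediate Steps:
X(p) = 0
196 + X(7) = 196 + 0 = 196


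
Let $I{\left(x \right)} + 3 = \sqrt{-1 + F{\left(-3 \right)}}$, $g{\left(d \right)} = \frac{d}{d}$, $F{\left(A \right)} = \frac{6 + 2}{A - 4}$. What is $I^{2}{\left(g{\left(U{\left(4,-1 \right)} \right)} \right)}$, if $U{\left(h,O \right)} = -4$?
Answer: $\frac{\left(21 - i \sqrt{105}\right)^{2}}{49} \approx 6.8571 - 8.7831 i$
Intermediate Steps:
$F{\left(A \right)} = \frac{8}{-4 + A}$
$g{\left(d \right)} = 1$
$I{\left(x \right)} = -3 + \frac{i \sqrt{105}}{7}$ ($I{\left(x \right)} = -3 + \sqrt{-1 + \frac{8}{-4 - 3}} = -3 + \sqrt{-1 + \frac{8}{-7}} = -3 + \sqrt{-1 + 8 \left(- \frac{1}{7}\right)} = -3 + \sqrt{-1 - \frac{8}{7}} = -3 + \sqrt{- \frac{15}{7}} = -3 + \frac{i \sqrt{105}}{7}$)
$I^{2}{\left(g{\left(U{\left(4,-1 \right)} \right)} \right)} = \left(-3 + \frac{i \sqrt{105}}{7}\right)^{2}$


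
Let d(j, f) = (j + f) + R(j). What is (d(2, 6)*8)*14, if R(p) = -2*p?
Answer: 448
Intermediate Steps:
d(j, f) = f - j (d(j, f) = (j + f) - 2*j = (f + j) - 2*j = f - j)
(d(2, 6)*8)*14 = ((6 - 1*2)*8)*14 = ((6 - 2)*8)*14 = (4*8)*14 = 32*14 = 448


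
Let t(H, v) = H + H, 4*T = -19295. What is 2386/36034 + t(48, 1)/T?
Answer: 16100407/347638015 ≈ 0.046314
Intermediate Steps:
T = -19295/4 (T = (¼)*(-19295) = -19295/4 ≈ -4823.8)
t(H, v) = 2*H
2386/36034 + t(48, 1)/T = 2386/36034 + (2*48)/(-19295/4) = 2386*(1/36034) + 96*(-4/19295) = 1193/18017 - 384/19295 = 16100407/347638015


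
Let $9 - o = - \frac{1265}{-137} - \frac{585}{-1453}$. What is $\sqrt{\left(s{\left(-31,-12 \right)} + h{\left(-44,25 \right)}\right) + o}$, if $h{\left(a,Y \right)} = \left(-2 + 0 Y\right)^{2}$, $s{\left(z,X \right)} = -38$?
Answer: $\frac{i \sqrt{1372468862615}}{199061} \approx 5.8853 i$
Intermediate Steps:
$o = - \frac{126641}{199061}$ ($o = 9 - \left(- \frac{1265}{-137} - \frac{585}{-1453}\right) = 9 - \left(\left(-1265\right) \left(- \frac{1}{137}\right) - - \frac{585}{1453}\right) = 9 - \left(\frac{1265}{137} + \frac{585}{1453}\right) = 9 - \frac{1918190}{199061} = - \frac{126641}{199061} \approx -0.63619$)
$h{\left(a,Y \right)} = 4$ ($h{\left(a,Y \right)} = \left(-2 + 0\right)^{2} = \left(-2\right)^{2} = 4$)
$\sqrt{\left(s{\left(-31,-12 \right)} + h{\left(-44,25 \right)}\right) + o} = \sqrt{\left(-38 + 4\right) - \frac{126641}{199061}} = \sqrt{-34 - \frac{126641}{199061}} = \sqrt{- \frac{6894715}{199061}} = \frac{i \sqrt{1372468862615}}{199061}$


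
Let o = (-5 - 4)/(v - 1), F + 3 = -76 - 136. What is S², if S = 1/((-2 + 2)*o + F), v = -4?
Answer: 1/46225 ≈ 2.1633e-5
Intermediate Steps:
F = -215 (F = -3 + (-76 - 136) = -3 - 212 = -215)
o = 9/5 (o = (-5 - 4)/(-4 - 1) = -9/(-5) = -9*(-⅕) = 9/5 ≈ 1.8000)
S = -1/215 (S = 1/((-2 + 2)*(9/5) - 215) = 1/(0*(9/5) - 215) = 1/(0 - 215) = 1/(-215) = -1/215 ≈ -0.0046512)
S² = (-1/215)² = 1/46225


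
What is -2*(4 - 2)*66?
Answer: -264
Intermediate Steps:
-2*(4 - 2)*66 = -2*2*66 = -4*66 = -264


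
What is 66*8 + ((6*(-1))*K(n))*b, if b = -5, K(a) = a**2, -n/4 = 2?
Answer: 2448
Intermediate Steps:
n = -8 (n = -4*2 = -8)
66*8 + ((6*(-1))*K(n))*b = 66*8 + ((6*(-1))*(-8)**2)*(-5) = 528 - 6*64*(-5) = 528 - 384*(-5) = 528 + 1920 = 2448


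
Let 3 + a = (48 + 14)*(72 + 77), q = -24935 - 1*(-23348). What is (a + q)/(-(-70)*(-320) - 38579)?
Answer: -7648/60979 ≈ -0.12542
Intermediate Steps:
q = -1587 (q = -24935 + 23348 = -1587)
a = 9235 (a = -3 + (48 + 14)*(72 + 77) = -3 + 62*149 = -3 + 9238 = 9235)
(a + q)/(-(-70)*(-320) - 38579) = (9235 - 1587)/(-(-70)*(-320) - 38579) = 7648/(-1*22400 - 38579) = 7648/(-22400 - 38579) = 7648/(-60979) = 7648*(-1/60979) = -7648/60979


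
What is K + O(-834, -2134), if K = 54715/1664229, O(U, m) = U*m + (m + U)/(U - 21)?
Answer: 44428910699281/24963435 ≈ 1.7798e+6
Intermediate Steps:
O(U, m) = U*m + (U + m)/(-21 + U)
K = 54715/1664229 (K = 54715*(1/1664229) = 54715/1664229 ≈ 0.032877)
K + O(-834, -2134) = 54715/1664229 + (-834 - 2134 - 2134*(-834)² - 21*(-834)*(-2134))/(-21 - 834) = 54715/1664229 + (-834 - 2134 - 2134*695556 - 37374876)/(-855) = 54715/1664229 - (-834 - 2134 - 1484316504 - 37374876)/855 = 54715/1664229 - 1/855*(-1521694348) = 54715/1664229 + 1521694348/855 = 44428910699281/24963435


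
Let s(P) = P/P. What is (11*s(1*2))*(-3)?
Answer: -33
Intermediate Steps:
s(P) = 1
(11*s(1*2))*(-3) = (11*1)*(-3) = 11*(-3) = -33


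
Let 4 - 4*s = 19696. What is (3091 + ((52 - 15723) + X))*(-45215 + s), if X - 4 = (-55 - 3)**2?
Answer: 461871256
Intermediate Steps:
s = -4923 (s = 1 - 1/4*19696 = 1 - 4924 = -4923)
X = 3368 (X = 4 + (-55 - 3)**2 = 4 + (-58)**2 = 4 + 3364 = 3368)
(3091 + ((52 - 15723) + X))*(-45215 + s) = (3091 + ((52 - 15723) + 3368))*(-45215 - 4923) = (3091 + (-15671 + 3368))*(-50138) = (3091 - 12303)*(-50138) = -9212*(-50138) = 461871256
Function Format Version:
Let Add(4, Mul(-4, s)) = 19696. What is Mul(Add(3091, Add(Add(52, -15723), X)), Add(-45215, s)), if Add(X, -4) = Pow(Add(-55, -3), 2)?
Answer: 461871256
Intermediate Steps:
s = -4923 (s = Add(1, Mul(Rational(-1, 4), 19696)) = Add(1, -4924) = -4923)
X = 3368 (X = Add(4, Pow(Add(-55, -3), 2)) = Add(4, Pow(-58, 2)) = Add(4, 3364) = 3368)
Mul(Add(3091, Add(Add(52, -15723), X)), Add(-45215, s)) = Mul(Add(3091, Add(Add(52, -15723), 3368)), Add(-45215, -4923)) = Mul(Add(3091, Add(-15671, 3368)), -50138) = Mul(Add(3091, -12303), -50138) = Mul(-9212, -50138) = 461871256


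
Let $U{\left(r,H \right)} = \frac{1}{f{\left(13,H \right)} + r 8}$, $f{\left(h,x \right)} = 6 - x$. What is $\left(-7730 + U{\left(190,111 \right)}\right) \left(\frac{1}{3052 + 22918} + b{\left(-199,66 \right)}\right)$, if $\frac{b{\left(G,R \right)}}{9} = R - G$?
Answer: $- \frac{677479618176999}{36747550} \approx -1.8436 \cdot 10^{7}$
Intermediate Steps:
$b{\left(G,R \right)} = - 9 G + 9 R$ ($b{\left(G,R \right)} = 9 \left(R - G\right) = - 9 G + 9 R$)
$U{\left(r,H \right)} = \frac{1}{6 - H + 8 r}$ ($U{\left(r,H \right)} = \frac{1}{\left(6 - H\right) + r 8} = \frac{1}{\left(6 - H\right) + 8 r} = \frac{1}{6 - H + 8 r}$)
$\left(-7730 + U{\left(190,111 \right)}\right) \left(\frac{1}{3052 + 22918} + b{\left(-199,66 \right)}\right) = \left(-7730 + \frac{1}{6 - 111 + 8 \cdot 190}\right) \left(\frac{1}{3052 + 22918} + \left(\left(-9\right) \left(-199\right) + 9 \cdot 66\right)\right) = \left(-7730 + \frac{1}{6 - 111 + 1520}\right) \left(\frac{1}{25970} + \left(1791 + 594\right)\right) = \left(-7730 + \frac{1}{1415}\right) \left(\frac{1}{25970} + 2385\right) = \left(-7730 + \frac{1}{1415}\right) \frac{61938451}{25970} = \left(- \frac{10937949}{1415}\right) \frac{61938451}{25970} = - \frac{677479618176999}{36747550}$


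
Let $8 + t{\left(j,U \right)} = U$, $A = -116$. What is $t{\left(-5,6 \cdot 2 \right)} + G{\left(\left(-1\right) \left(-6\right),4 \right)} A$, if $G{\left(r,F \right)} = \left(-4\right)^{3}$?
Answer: $7428$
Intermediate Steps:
$t{\left(j,U \right)} = -8 + U$
$G{\left(r,F \right)} = -64$
$t{\left(-5,6 \cdot 2 \right)} + G{\left(\left(-1\right) \left(-6\right),4 \right)} A = \left(-8 + 6 \cdot 2\right) - -7424 = \left(-8 + 12\right) + 7424 = 4 + 7424 = 7428$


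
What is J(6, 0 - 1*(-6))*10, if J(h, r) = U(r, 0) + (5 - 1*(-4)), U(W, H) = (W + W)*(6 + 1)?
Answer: 930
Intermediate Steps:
U(W, H) = 14*W (U(W, H) = (2*W)*7 = 14*W)
J(h, r) = 9 + 14*r (J(h, r) = 14*r + (5 - 1*(-4)) = 14*r + (5 + 4) = 14*r + 9 = 9 + 14*r)
J(6, 0 - 1*(-6))*10 = (9 + 14*(0 - 1*(-6)))*10 = (9 + 14*(0 + 6))*10 = (9 + 14*6)*10 = (9 + 84)*10 = 93*10 = 930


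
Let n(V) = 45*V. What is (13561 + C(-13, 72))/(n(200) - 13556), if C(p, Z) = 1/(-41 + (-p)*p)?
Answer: -2847809/956760 ≈ -2.9765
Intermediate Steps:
C(p, Z) = 1/(-41 - p**2)
(13561 + C(-13, 72))/(n(200) - 13556) = (13561 - 1/(41 + (-13)**2))/(45*200 - 13556) = (13561 - 1/(41 + 169))/(9000 - 13556) = (13561 - 1/210)/(-4556) = (13561 - 1*1/210)*(-1/4556) = (13561 - 1/210)*(-1/4556) = (2847809/210)*(-1/4556) = -2847809/956760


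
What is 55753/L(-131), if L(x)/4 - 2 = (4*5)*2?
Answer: 55753/168 ≈ 331.86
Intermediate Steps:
L(x) = 168 (L(x) = 8 + 4*((4*5)*2) = 8 + 4*(20*2) = 8 + 4*40 = 8 + 160 = 168)
55753/L(-131) = 55753/168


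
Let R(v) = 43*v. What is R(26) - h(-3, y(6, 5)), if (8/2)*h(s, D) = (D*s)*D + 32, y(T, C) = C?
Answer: 4515/4 ≈ 1128.8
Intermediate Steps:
h(s, D) = 8 + s*D²/4 (h(s, D) = ((D*s)*D + 32)/4 = (s*D² + 32)/4 = (32 + s*D²)/4 = 8 + s*D²/4)
R(26) - h(-3, y(6, 5)) = 43*26 - (8 + (¼)*(-3)*5²) = 1118 - (8 + (¼)*(-3)*25) = 1118 - (8 - 75/4) = 1118 - 1*(-43/4) = 1118 + 43/4 = 4515/4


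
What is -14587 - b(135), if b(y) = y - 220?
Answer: -14502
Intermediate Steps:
b(y) = -220 + y
-14587 - b(135) = -14587 - (-220 + 135) = -14587 - 1*(-85) = -14587 + 85 = -14502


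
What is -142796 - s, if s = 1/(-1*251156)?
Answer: -35864072175/251156 ≈ -1.4280e+5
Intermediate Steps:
s = -1/251156 (s = 1/(-251156) = -1/251156 ≈ -3.9816e-6)
-142796 - s = -142796 - 1*(-1/251156) = -142796 + 1/251156 = -35864072175/251156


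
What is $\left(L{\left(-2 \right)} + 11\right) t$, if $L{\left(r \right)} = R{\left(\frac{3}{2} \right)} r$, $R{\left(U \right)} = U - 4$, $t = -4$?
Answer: $-64$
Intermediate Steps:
$R{\left(U \right)} = -4 + U$ ($R{\left(U \right)} = U - 4 = -4 + U$)
$L{\left(r \right)} = - \frac{5 r}{2}$ ($L{\left(r \right)} = \left(-4 + \frac{3}{2}\right) r = - \frac{5 r}{2}$)
$\left(L{\left(-2 \right)} + 11\right) t = \left(\left(- \frac{5}{2}\right) \left(-2\right) + 11\right) \left(-4\right) = \left(5 + 11\right) \left(-4\right) = 16 \left(-4\right) = -64$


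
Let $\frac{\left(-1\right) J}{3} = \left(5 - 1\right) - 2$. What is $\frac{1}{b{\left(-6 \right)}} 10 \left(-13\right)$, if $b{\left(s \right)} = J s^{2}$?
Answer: $\frac{65}{108} \approx 0.60185$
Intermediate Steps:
$J = -6$ ($J = - 3 \left(\left(5 - 1\right) - 2\right) = - 3 \left(4 - 2\right) = \left(-3\right) 2 = -6$)
$b{\left(s \right)} = - 6 s^{2}$
$\frac{1}{b{\left(-6 \right)}} 10 \left(-13\right) = \frac{1}{\left(-6\right) \left(-6\right)^{2}} \cdot 10 \left(-13\right) = \frac{1}{\left(-6\right) 36} \cdot 10 \left(-13\right) = \frac{1}{-216} \cdot 10 \left(-13\right) = \left(- \frac{1}{216}\right) 10 \left(-13\right) = \left(- \frac{5}{108}\right) \left(-13\right) = \frac{65}{108}$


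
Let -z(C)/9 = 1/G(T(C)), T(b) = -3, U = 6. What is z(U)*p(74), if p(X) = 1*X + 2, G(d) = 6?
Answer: -114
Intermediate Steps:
p(X) = 2 + X (p(X) = X + 2 = 2 + X)
z(C) = -3/2 (z(C) = -9/6 = -9*⅙ = -3/2)
z(U)*p(74) = -3*(2 + 74)/2 = -3/2*76 = -114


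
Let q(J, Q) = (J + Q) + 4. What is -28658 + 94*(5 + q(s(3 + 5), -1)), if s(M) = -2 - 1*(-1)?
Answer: -28000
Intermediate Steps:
s(M) = -1 (s(M) = -2 + 1 = -1)
q(J, Q) = 4 + J + Q
-28658 + 94*(5 + q(s(3 + 5), -1)) = -28658 + 94*(5 + (4 - 1 - 1)) = -28658 + 94*(5 + 2) = -28658 + 94*7 = -28658 + 658 = -28000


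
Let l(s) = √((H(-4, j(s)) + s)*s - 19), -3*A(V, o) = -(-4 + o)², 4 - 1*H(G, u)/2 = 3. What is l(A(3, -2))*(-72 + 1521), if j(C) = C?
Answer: 1449*√149 ≈ 17687.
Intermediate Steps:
H(G, u) = 2 (H(G, u) = 8 - 2*3 = 8 - 6 = 2)
A(V, o) = (-4 + o)²/3 (A(V, o) = -(-1)*(-4 + o)²/3 = (-4 + o)²/3)
l(s) = √(-19 + s*(2 + s)) (l(s) = √((2 + s)*s - 19) = √(s*(2 + s) - 19) = √(-19 + s*(2 + s)))
l(A(3, -2))*(-72 + 1521) = √(-19 + ((-4 - 2)²/3)² + 2*((-4 - 2)²/3))*(-72 + 1521) = √(-19 + ((⅓)*(-6)²)² + 2*((⅓)*(-6)²))*1449 = √(-19 + ((⅓)*36)² + 2*((⅓)*36))*1449 = √(-19 + 12² + 2*12)*1449 = √(-19 + 144 + 24)*1449 = √149*1449 = 1449*√149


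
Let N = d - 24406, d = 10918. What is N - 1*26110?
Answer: -39598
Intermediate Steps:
N = -13488 (N = 10918 - 24406 = -13488)
N - 1*26110 = -13488 - 1*26110 = -13488 - 26110 = -39598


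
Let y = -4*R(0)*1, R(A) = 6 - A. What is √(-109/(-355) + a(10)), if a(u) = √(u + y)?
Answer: √(38695 + 126025*I*√14)/355 ≈ 1.425 + 1.3129*I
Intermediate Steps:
y = -24 (y = -4*(6 - 1*0)*1 = -4*(6 + 0)*1 = -4*6*1 = -24*1 = -24)
a(u) = √(-24 + u) (a(u) = √(u - 24) = √(-24 + u))
√(-109/(-355) + a(10)) = √(-109/(-355) + √(-24 + 10)) = √(-109*(-1/355) + √(-14)) = √(109/355 + I*√14)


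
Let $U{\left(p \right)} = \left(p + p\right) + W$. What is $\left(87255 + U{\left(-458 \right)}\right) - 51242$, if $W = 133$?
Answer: $35230$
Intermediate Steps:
$U{\left(p \right)} = 133 + 2 p$ ($U{\left(p \right)} = \left(p + p\right) + 133 = 2 p + 133 = 133 + 2 p$)
$\left(87255 + U{\left(-458 \right)}\right) - 51242 = \left(87255 + \left(133 + 2 \left(-458\right)\right)\right) - 51242 = \left(87255 + \left(133 - 916\right)\right) - 51242 = \left(87255 - 783\right) - 51242 = 86472 - 51242 = 35230$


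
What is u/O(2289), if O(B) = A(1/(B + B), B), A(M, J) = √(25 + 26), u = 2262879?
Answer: 754293*√51/17 ≈ 3.1687e+5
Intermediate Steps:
A(M, J) = √51
O(B) = √51
u/O(2289) = 2262879/(√51) = 2262879*(√51/51) = 754293*√51/17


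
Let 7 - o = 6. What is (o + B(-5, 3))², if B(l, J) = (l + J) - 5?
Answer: 36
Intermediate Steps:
o = 1 (o = 7 - 1*6 = 7 - 6 = 1)
B(l, J) = -5 + J + l (B(l, J) = (J + l) - 5 = -5 + J + l)
(o + B(-5, 3))² = (1 + (-5 + 3 - 5))² = (1 - 7)² = (-6)² = 36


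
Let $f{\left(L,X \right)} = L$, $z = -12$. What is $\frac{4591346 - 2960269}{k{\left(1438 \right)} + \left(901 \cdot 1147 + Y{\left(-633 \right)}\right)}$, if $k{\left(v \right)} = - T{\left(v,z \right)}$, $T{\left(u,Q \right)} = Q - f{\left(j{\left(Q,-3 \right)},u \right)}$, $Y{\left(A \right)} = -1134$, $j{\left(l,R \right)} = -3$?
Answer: $\frac{1631077}{1032322} \approx 1.58$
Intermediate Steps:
$T{\left(u,Q \right)} = 3 + Q$ ($T{\left(u,Q \right)} = Q - -3 = Q + 3 = 3 + Q$)
$k{\left(v \right)} = 9$ ($k{\left(v \right)} = - (3 - 12) = \left(-1\right) \left(-9\right) = 9$)
$\frac{4591346 - 2960269}{k{\left(1438 \right)} + \left(901 \cdot 1147 + Y{\left(-633 \right)}\right)} = \frac{4591346 - 2960269}{9 + \left(901 \cdot 1147 - 1134\right)} = \frac{1631077}{9 + \left(1033447 - 1134\right)} = \frac{1631077}{9 + 1032313} = \frac{1631077}{1032322}$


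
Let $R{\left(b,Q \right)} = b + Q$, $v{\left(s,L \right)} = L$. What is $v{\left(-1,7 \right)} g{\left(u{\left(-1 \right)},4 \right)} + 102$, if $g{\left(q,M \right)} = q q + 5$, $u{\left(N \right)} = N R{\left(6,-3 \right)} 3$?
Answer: $704$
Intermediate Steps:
$R{\left(b,Q \right)} = Q + b$
$u{\left(N \right)} = 9 N$ ($u{\left(N \right)} = N \left(-3 + 6\right) 3 = N 3 \cdot 3 = 3 N 3 = 9 N$)
$g{\left(q,M \right)} = 5 + q^{2}$ ($g{\left(q,M \right)} = q^{2} + 5 = 5 + q^{2}$)
$v{\left(-1,7 \right)} g{\left(u{\left(-1 \right)},4 \right)} + 102 = 7 \left(5 + \left(9 \left(-1\right)\right)^{2}\right) + 102 = 7 \left(5 + \left(-9\right)^{2}\right) + 102 = 7 \left(5 + 81\right) + 102 = 7 \cdot 86 + 102 = 602 + 102 = 704$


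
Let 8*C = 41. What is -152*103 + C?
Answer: -125207/8 ≈ -15651.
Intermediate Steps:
C = 41/8 (C = (⅛)*41 = 41/8 ≈ 5.1250)
-152*103 + C = -152*103 + 41/8 = -15656 + 41/8 = -125207/8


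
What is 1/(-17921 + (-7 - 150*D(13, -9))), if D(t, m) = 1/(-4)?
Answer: -2/35781 ≈ -5.5896e-5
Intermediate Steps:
D(t, m) = -¼
1/(-17921 + (-7 - 150*D(13, -9))) = 1/(-17921 + (-7 - 150*(-¼))) = 1/(-17921 + (-7 + 75/2)) = 1/(-17921 + 61/2) = 1/(-35781/2) = -2/35781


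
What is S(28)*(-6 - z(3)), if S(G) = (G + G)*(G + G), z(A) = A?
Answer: -28224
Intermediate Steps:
S(G) = 4*G² (S(G) = (2*G)*(2*G) = 4*G²)
S(28)*(-6 - z(3)) = (4*28²)*(-6 - 1*3) = (4*784)*(-6 - 3) = 3136*(-9) = -28224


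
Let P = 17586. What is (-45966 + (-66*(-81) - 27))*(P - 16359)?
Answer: -49873869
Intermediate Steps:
(-45966 + (-66*(-81) - 27))*(P - 16359) = (-45966 + (-66*(-81) - 27))*(17586 - 16359) = (-45966 + (5346 - 27))*1227 = (-45966 + 5319)*1227 = -40647*1227 = -49873869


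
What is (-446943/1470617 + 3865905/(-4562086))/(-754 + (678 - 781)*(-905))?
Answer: -7724258016483/620328359335379582 ≈ -1.2452e-5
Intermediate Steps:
(-446943/1470617 + 3865905/(-4562086))/(-754 + (678 - 781)*(-905)) = (-446943*1/1470617 + 3865905*(-1/4562086))/(-754 - 103*(-905)) = (-446943/1470617 - 3865905/4562086)/(-754 + 93215) = -7724258016483/6709081227062/92461 = -7724258016483/6709081227062*1/92461 = -7724258016483/620328359335379582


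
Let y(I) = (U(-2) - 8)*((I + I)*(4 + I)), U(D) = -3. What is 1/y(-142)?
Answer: -1/431112 ≈ -2.3196e-6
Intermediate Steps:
y(I) = -22*I*(4 + I) (y(I) = (-3 - 8)*((I + I)*(4 + I)) = -11*2*I*(4 + I) = -22*I*(4 + I))
1/y(-142) = 1/(-22*(-142)*(4 - 142)) = 1/(-22*(-142)*(-138)) = 1/(-431112) = -1/431112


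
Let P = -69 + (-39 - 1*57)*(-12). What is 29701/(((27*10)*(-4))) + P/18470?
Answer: -54740783/1994760 ≈ -27.442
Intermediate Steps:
P = 1083 (P = -69 + (-39 - 57)*(-12) = -69 - 96*(-12) = -69 + 1152 = 1083)
29701/(((27*10)*(-4))) + P/18470 = 29701/(((27*10)*(-4))) + 1083/18470 = 29701/((270*(-4))) + 1083*(1/18470) = 29701/(-1080) + 1083/18470 = 29701*(-1/1080) + 1083/18470 = -29701/1080 + 1083/18470 = -54740783/1994760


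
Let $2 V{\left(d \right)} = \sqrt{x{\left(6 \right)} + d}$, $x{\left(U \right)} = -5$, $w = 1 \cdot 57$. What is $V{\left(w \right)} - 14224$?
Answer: $-14224 + \sqrt{13} \approx -14220.0$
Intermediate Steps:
$w = 57$
$V{\left(d \right)} = \frac{\sqrt{-5 + d}}{2}$
$V{\left(w \right)} - 14224 = \frac{\sqrt{-5 + 57}}{2} - 14224 = \frac{\sqrt{52}}{2} - 14224 = \frac{2 \sqrt{13}}{2} - 14224 = \sqrt{13} - 14224 = -14224 + \sqrt{13}$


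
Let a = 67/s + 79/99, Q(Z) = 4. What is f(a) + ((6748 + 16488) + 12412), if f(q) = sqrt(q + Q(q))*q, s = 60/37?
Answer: 35648 + 83387*sqrt(5021885)/653400 ≈ 35934.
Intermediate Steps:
s = 60/37 (s = 60*(1/37) = 60/37 ≈ 1.6216)
a = 83387/1980 (a = 67/(60/37) + 79/99 = 67*(37/60) + 79*(1/99) = 2479/60 + 79/99 = 83387/1980 ≈ 42.115)
f(q) = q*sqrt(4 + q) (f(q) = sqrt(q + 4)*q = sqrt(4 + q)*q = q*sqrt(4 + q))
f(a) + ((6748 + 16488) + 12412) = 83387*sqrt(4 + 83387/1980)/1980 + ((6748 + 16488) + 12412) = 83387*sqrt(91307/1980)/1980 + (23236 + 12412) = 83387*(sqrt(5021885)/330)/1980 + 35648 = 83387*sqrt(5021885)/653400 + 35648 = 35648 + 83387*sqrt(5021885)/653400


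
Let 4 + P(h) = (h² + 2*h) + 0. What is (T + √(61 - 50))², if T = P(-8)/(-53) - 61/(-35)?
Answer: 40717524/3441025 + 3386*√11/1855 ≈ 17.887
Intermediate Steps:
P(h) = -4 + h² + 2*h (P(h) = -4 + ((h² + 2*h) + 0) = -4 + (h² + 2*h) = -4 + h² + 2*h)
T = 1693/1855 (T = (-4 + (-8)² + 2*(-8))/(-53) - 61/(-35) = (-4 + 64 - 16)*(-1/53) - 61*(-1/35) = 44*(-1/53) + 61/35 = -44/53 + 61/35 = 1693/1855 ≈ 0.91267)
(T + √(61 - 50))² = (1693/1855 + √(61 - 50))² = (1693/1855 + √11)²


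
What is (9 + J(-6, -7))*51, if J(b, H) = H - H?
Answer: 459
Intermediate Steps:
J(b, H) = 0
(9 + J(-6, -7))*51 = (9 + 0)*51 = 9*51 = 459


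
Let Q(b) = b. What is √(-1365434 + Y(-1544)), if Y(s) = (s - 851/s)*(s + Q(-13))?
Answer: √618462034114/772 ≈ 1018.7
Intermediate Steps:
Y(s) = (-13 + s)*(s - 851/s) (Y(s) = (s - 851/s)*(s - 13) = (s - 851/s)*(-13 + s) = (-13 + s)*(s - 851/s))
√(-1365434 + Y(-1544)) = √(-1365434 + (-851 + (-1544)² - 13*(-1544) + 11063/(-1544))) = √(-1365434 + (-851 + 2383936 + 20072 + 11063*(-1/1544))) = √(-1365434 + (-851 + 2383936 + 20072 - 11063/1544)) = √(-1365434 + 3710463345/1544) = √(1602233249/1544) = √618462034114/772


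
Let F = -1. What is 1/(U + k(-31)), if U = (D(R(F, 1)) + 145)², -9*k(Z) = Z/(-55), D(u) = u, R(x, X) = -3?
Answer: 495/9981149 ≈ 4.9594e-5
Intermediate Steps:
k(Z) = Z/495 (k(Z) = -Z/(9*(-55)) = -Z*(-1)/(9*55) = -(-1)*Z/495 = Z/495)
U = 20164 (U = (-3 + 145)² = 142² = 20164)
1/(U + k(-31)) = 1/(20164 + (1/495)*(-31)) = 1/(20164 - 31/495) = 1/(9981149/495) = 495/9981149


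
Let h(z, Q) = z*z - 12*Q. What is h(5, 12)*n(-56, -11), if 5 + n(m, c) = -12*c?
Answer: -15113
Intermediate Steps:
h(z, Q) = z² - 12*Q
n(m, c) = -5 - 12*c
h(5, 12)*n(-56, -11) = (5² - 12*12)*(-5 - 12*(-11)) = (25 - 144)*(-5 + 132) = -119*127 = -15113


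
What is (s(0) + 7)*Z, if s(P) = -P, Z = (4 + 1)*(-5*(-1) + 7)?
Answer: 420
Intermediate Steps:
Z = 60 (Z = 5*(5 + 7) = 5*12 = 60)
(s(0) + 7)*Z = (-1*0 + 7)*60 = (0 + 7)*60 = 7*60 = 420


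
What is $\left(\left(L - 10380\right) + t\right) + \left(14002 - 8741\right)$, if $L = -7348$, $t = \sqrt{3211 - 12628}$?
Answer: $-12467 + i \sqrt{9417} \approx -12467.0 + 97.041 i$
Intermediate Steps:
$t = i \sqrt{9417}$ ($t = \sqrt{-9417} = i \sqrt{9417} \approx 97.041 i$)
$\left(\left(L - 10380\right) + t\right) + \left(14002 - 8741\right) = \left(\left(-7348 - 10380\right) + i \sqrt{9417}\right) + \left(14002 - 8741\right) = \left(-17728 + i \sqrt{9417}\right) + 5261 = -12467 + i \sqrt{9417}$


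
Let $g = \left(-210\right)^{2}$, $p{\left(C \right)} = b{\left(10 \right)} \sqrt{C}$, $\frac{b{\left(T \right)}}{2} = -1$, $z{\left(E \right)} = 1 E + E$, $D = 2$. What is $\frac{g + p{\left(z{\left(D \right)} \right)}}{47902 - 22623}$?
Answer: $\frac{44096}{25279} \approx 1.7444$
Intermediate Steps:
$z{\left(E \right)} = 2 E$ ($z{\left(E \right)} = E + E = 2 E$)
$b{\left(T \right)} = -2$ ($b{\left(T \right)} = 2 \left(-1\right) = -2$)
$p{\left(C \right)} = - 2 \sqrt{C}$
$g = 44100$
$\frac{g + p{\left(z{\left(D \right)} \right)}}{47902 - 22623} = \frac{44100 - 2 \sqrt{2 \cdot 2}}{47902 - 22623} = \frac{44100 - 2 \sqrt{4}}{47902 - 22623} = \frac{44100 - 4}{47902 - 22623} = \frac{44100 - 4}{25279} = 44096 \cdot \frac{1}{25279} = \frac{44096}{25279}$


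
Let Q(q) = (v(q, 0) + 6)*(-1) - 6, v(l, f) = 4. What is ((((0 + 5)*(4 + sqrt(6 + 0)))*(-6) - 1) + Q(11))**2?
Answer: 24169 + 8220*sqrt(6) ≈ 44304.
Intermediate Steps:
Q(q) = -16 (Q(q) = (4 + 6)*(-1) - 6 = 10*(-1) - 6 = -10 - 6 = -16)
((((0 + 5)*(4 + sqrt(6 + 0)))*(-6) - 1) + Q(11))**2 = ((((0 + 5)*(4 + sqrt(6 + 0)))*(-6) - 1) - 16)**2 = (((5*(4 + sqrt(6)))*(-6) - 1) - 16)**2 = (((20 + 5*sqrt(6))*(-6) - 1) - 16)**2 = (((-120 - 30*sqrt(6)) - 1) - 16)**2 = ((-121 - 30*sqrt(6)) - 16)**2 = (-137 - 30*sqrt(6))**2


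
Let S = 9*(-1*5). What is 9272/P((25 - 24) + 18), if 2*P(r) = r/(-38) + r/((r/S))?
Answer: -37088/91 ≈ -407.56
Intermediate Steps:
S = -45 (S = 9*(-5) = -45)
P(r) = -45/2 - r/76 (P(r) = (r/(-38) + r/((r/(-45))))/2 = (r*(-1/38) + r/((r*(-1/45))))/2 = (-r/38 + r/((-r/45)))/2 = (-r/38 + r*(-45/r))/2 = (-r/38 - 45)/2 = (-45 - r/38)/2 = -45/2 - r/76)
9272/P((25 - 24) + 18) = 9272/(-45/2 - ((25 - 24) + 18)/76) = 9272/(-45/2 - (1 + 18)/76) = 9272/(-45/2 - 1/76*19) = 9272/(-45/2 - ¼) = 9272/(-91/4) = 9272*(-4/91) = -37088/91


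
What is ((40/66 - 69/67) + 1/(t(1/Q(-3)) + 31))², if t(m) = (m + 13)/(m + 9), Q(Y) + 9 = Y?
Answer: 9100400455969/58930064734464 ≈ 0.15443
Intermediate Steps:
Q(Y) = -9 + Y
t(m) = (13 + m)/(9 + m)
((40/66 - 69/67) + 1/(t(1/Q(-3)) + 31))² = ((40/66 - 69/67) + 1/((13 + 1/(-9 - 3))/(9 + 1/(-9 - 3)) + 31))² = ((40*(1/66) - 69*1/67) + 1/((13 + 1/(-12))/(9 + 1/(-12)) + 31))² = ((20/33 - 69/67) + 1/((13 - 1/12)/(9 - 1/12) + 31))² = (-937/2211 + 1/((155/12)/(107/12) + 31))² = (-937/2211 + 1/((12/107)*(155/12) + 31))² = (-937/2211 + 1/(155/107 + 31))² = (-937/2211 + 1/(3472/107))² = (-937/2211 + 107/3472)² = (-3016687/7676592)² = 9100400455969/58930064734464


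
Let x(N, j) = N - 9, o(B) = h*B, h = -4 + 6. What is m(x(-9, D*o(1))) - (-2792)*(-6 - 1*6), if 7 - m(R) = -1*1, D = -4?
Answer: -33496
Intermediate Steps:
h = 2
o(B) = 2*B
x(N, j) = -9 + N
m(R) = 8 (m(R) = 7 - (-1) = 7 - 1*(-1) = 7 + 1 = 8)
m(x(-9, D*o(1))) - (-2792)*(-6 - 1*6) = 8 - (-2792)*(-6 - 1*6) = 8 - (-2792)*(-6 - 6) = 8 - (-2792)*(-12) = 8 - 1*33504 = 8 - 33504 = -33496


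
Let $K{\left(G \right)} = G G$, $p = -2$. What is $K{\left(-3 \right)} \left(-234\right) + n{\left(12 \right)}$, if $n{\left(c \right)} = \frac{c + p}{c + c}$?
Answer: $- \frac{25267}{12} \approx -2105.6$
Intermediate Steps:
$n{\left(c \right)} = \frac{-2 + c}{2 c}$ ($n{\left(c \right)} = \frac{c - 2}{c + c} = \frac{-2 + c}{2 c}$)
$K{\left(G \right)} = G^{2}$
$K{\left(-3 \right)} \left(-234\right) + n{\left(12 \right)} = \left(-3\right)^{2} \left(-234\right) + \frac{-2 + 12}{2 \cdot 12} = 9 \left(-234\right) + \frac{1}{2} \cdot \frac{1}{12} \cdot 10 = -2106 + \frac{5}{12} = - \frac{25267}{12}$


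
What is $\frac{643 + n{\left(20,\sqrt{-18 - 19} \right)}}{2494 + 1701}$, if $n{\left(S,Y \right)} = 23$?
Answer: $\frac{666}{4195} \approx 0.15876$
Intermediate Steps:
$\frac{643 + n{\left(20,\sqrt{-18 - 19} \right)}}{2494 + 1701} = \frac{643 + 23}{2494 + 1701} = \frac{666}{4195}$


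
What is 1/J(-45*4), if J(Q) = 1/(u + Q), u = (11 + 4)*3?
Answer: -135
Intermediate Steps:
u = 45 (u = 15*3 = 45)
J(Q) = 1/(45 + Q)
1/J(-45*4) = 1/(1/(45 - 45*4)) = 1/(1/(45 - 180)) = 1/(1/(-135)) = 1/(-1/135) = -135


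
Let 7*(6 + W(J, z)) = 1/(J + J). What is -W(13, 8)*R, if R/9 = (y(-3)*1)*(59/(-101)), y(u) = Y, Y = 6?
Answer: -1737963/9191 ≈ -189.09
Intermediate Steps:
y(u) = 6
W(J, z) = -6 + 1/(14*J) (W(J, z) = -6 + 1/(7*(J + J)) = -6 + 1/(7*((2*J))) = -6 + (1/(2*J))/7 = -6 + 1/(14*J))
R = -3186/101 (R = 9*((6*1)*(59/(-101))) = 9*(6*(59*(-1/101))) = 9*(6*(-59/101)) = 9*(-354/101) = -3186/101 ≈ -31.545)
-W(13, 8)*R = -(-6 + (1/14)/13)*(-3186)/101 = -(-6 + (1/14)*(1/13))*(-3186)/101 = -(-6 + 1/182)*(-3186)/101 = -(-1091)*(-3186)/(182*101) = -1*1737963/9191 = -1737963/9191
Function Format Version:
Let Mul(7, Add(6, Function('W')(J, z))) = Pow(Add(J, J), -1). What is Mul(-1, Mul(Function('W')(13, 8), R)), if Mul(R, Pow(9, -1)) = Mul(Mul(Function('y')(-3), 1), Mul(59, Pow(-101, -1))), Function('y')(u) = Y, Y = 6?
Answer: Rational(-1737963, 9191) ≈ -189.09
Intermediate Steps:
Function('y')(u) = 6
Function('W')(J, z) = Add(-6, Mul(Rational(1, 14), Pow(J, -1))) (Function('W')(J, z) = Add(-6, Mul(Rational(1, 7), Pow(Add(J, J), -1))) = Add(-6, Mul(Rational(1, 7), Pow(Mul(2, J), -1))) = Add(-6, Mul(Rational(1, 7), Mul(Rational(1, 2), Pow(J, -1)))) = Add(-6, Mul(Rational(1, 14), Pow(J, -1))))
R = Rational(-3186, 101) (R = Mul(9, Mul(Mul(6, 1), Mul(59, Pow(-101, -1)))) = Mul(9, Mul(6, Mul(59, Rational(-1, 101)))) = Mul(9, Mul(6, Rational(-59, 101))) = Mul(9, Rational(-354, 101)) = Rational(-3186, 101) ≈ -31.545)
Mul(-1, Mul(Function('W')(13, 8), R)) = Mul(-1, Mul(Add(-6, Mul(Rational(1, 14), Pow(13, -1))), Rational(-3186, 101))) = Mul(-1, Mul(Add(-6, Mul(Rational(1, 14), Rational(1, 13))), Rational(-3186, 101))) = Mul(-1, Mul(Add(-6, Rational(1, 182)), Rational(-3186, 101))) = Mul(-1, Mul(Rational(-1091, 182), Rational(-3186, 101))) = Mul(-1, Rational(1737963, 9191)) = Rational(-1737963, 9191)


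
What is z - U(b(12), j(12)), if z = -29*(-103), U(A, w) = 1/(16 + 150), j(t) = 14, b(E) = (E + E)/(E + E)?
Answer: 495841/166 ≈ 2987.0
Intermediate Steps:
b(E) = 1 (b(E) = (2*E)/((2*E)) = (2*E)*(1/(2*E)) = 1)
U(A, w) = 1/166
z = 2987
z - U(b(12), j(12)) = 2987 - 1*1/166 = 2987 - 1/166 = 495841/166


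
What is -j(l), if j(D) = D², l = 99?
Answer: -9801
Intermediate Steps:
-j(l) = -1*99² = -1*9801 = -9801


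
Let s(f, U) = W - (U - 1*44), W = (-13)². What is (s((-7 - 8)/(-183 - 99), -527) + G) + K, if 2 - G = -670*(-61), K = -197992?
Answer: -238120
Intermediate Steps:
W = 169
G = -40868 (G = 2 - (-670)*(-61) = 2 - 1*40870 = 2 - 40870 = -40868)
s(f, U) = 213 - U (s(f, U) = 169 - (U - 1*44) = 169 - (U - 44) = 169 - (-44 + U) = 169 + (44 - U) = 213 - U)
(s((-7 - 8)/(-183 - 99), -527) + G) + K = ((213 - 1*(-527)) - 40868) - 197992 = ((213 + 527) - 40868) - 197992 = (740 - 40868) - 197992 = -40128 - 197992 = -238120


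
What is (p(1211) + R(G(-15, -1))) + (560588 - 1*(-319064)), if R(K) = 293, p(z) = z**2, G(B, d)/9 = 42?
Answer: 2346466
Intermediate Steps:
G(B, d) = 378 (G(B, d) = 9*42 = 378)
(p(1211) + R(G(-15, -1))) + (560588 - 1*(-319064)) = (1211**2 + 293) + (560588 - 1*(-319064)) = (1466521 + 293) + (560588 + 319064) = 1466814 + 879652 = 2346466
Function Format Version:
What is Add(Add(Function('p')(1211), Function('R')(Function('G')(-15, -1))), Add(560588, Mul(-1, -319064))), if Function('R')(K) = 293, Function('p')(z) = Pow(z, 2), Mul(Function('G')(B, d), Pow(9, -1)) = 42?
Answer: 2346466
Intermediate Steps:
Function('G')(B, d) = 378 (Function('G')(B, d) = Mul(9, 42) = 378)
Add(Add(Function('p')(1211), Function('R')(Function('G')(-15, -1))), Add(560588, Mul(-1, -319064))) = Add(Add(Pow(1211, 2), 293), Add(560588, Mul(-1, -319064))) = Add(Add(1466521, 293), Add(560588, 319064)) = Add(1466814, 879652) = 2346466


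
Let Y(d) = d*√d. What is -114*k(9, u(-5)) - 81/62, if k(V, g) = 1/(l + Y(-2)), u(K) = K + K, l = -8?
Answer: 2113/186 - 19*I*√2/6 ≈ 11.36 - 4.4783*I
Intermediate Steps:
Y(d) = d^(3/2)
u(K) = 2*K
k(V, g) = 1/(-8 - 2*I*√2) (k(V, g) = 1/(-8 + (-2)^(3/2)) = 1/(-8 - 2*I*√2))
-114*k(9, u(-5)) - 81/62 = -57*I/(√2 - 4*I) - 81/62 = -81/62 - 57*I/(√2 - 4*I)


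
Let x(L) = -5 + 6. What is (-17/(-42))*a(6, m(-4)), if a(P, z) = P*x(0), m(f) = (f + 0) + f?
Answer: 17/7 ≈ 2.4286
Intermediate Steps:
m(f) = 2*f (m(f) = f + f = 2*f)
x(L) = 1
a(P, z) = P (a(P, z) = P*1 = P)
(-17/(-42))*a(6, m(-4)) = -17/(-42)*6 = -17*(-1/42)*6 = (17/42)*6 = 17/7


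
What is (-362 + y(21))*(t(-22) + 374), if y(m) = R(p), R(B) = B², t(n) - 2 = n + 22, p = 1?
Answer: -135736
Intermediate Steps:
t(n) = 24 + n (t(n) = 2 + (n + 22) = 2 + (22 + n) = 24 + n)
y(m) = 1 (y(m) = 1² = 1)
(-362 + y(21))*(t(-22) + 374) = (-362 + 1)*((24 - 22) + 374) = -361*(2 + 374) = -361*376 = -135736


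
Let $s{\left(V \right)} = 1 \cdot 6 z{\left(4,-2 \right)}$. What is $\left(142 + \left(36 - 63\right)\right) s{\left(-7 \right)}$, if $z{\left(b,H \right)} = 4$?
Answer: $2760$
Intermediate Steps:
$s{\left(V \right)} = 24$ ($s{\left(V \right)} = 1 \cdot 6 \cdot 4 = 6 \cdot 4 = 24$)
$\left(142 + \left(36 - 63\right)\right) s{\left(-7 \right)} = \left(142 + \left(36 - 63\right)\right) 24 = \left(142 - 27\right) 24 = 115 \cdot 24 = 2760$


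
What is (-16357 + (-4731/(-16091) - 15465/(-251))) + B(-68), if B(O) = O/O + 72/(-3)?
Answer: -65906180784/4038841 ≈ -16318.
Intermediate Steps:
B(O) = -23 (B(O) = 1 + 72*(-1/3) = 1 - 24 = -23)
(-16357 + (-4731/(-16091) - 15465/(-251))) + B(-68) = (-16357 + (-4731/(-16091) - 15465/(-251))) - 23 = (-16357 + (-4731*(-1/16091) - 15465*(-1/251))) - 23 = (-16357 + (4731/16091 + 15465/251)) - 23 = (-16357 + 250034796/4038841) - 23 = -65813287441/4038841 - 23 = -65906180784/4038841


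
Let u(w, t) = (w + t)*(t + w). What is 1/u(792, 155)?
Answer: 1/896809 ≈ 1.1151e-6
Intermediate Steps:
u(w, t) = (t + w)² (u(w, t) = (t + w)*(t + w) = (t + w)²)
1/u(792, 155) = 1/((155 + 792)²) = 1/(947²) = 1/896809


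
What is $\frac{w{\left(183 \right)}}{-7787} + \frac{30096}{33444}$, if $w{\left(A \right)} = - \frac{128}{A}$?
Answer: $\frac{1191436468}{1323844509} \approx 0.89998$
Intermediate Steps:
$\frac{w{\left(183 \right)}}{-7787} + \frac{30096}{33444} = \frac{\left(-128\right) \frac{1}{183}}{-7787} + \frac{30096}{33444} = \left(-128\right) \frac{1}{183} \left(- \frac{1}{7787}\right) + 30096 \cdot \frac{1}{33444} = \left(- \frac{128}{183}\right) \left(- \frac{1}{7787}\right) + \frac{836}{929} = \frac{128}{1425021} + \frac{836}{929} = \frac{1191436468}{1323844509}$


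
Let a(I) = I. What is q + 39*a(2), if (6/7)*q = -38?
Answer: 101/3 ≈ 33.667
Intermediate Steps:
q = -133/3 (q = (7/6)*(-38) = -133/3 ≈ -44.333)
q + 39*a(2) = -133/3 + 39*2 = -133/3 + 78 = 101/3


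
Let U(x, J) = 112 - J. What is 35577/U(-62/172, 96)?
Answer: 35577/16 ≈ 2223.6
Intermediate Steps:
35577/U(-62/172, 96) = 35577/(112 - 1*96) = 35577/(112 - 96) = 35577/16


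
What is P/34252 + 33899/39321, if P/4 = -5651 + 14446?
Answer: 636105332/336705723 ≈ 1.8892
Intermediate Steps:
P = 35180 (P = 4*(-5651 + 14446) = 4*8795 = 35180)
P/34252 + 33899/39321 = 35180/34252 + 33899/39321 = 35180*(1/34252) + 33899*(1/39321) = 8795/8563 + 33899/39321 = 636105332/336705723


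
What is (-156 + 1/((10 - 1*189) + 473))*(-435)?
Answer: 6650135/98 ≈ 67859.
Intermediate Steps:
(-156 + 1/((10 - 1*189) + 473))*(-435) = (-156 + 1/((10 - 189) + 473))*(-435) = (-156 + 1/(-179 + 473))*(-435) = (-156 + 1/294)*(-435) = -45863/294*(-435) = 6650135/98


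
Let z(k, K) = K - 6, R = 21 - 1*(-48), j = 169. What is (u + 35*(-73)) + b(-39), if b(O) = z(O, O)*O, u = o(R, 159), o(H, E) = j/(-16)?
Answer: -12969/16 ≈ -810.56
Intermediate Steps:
R = 69 (R = 21 + 48 = 69)
o(H, E) = -169/16 (o(H, E) = 169/(-16) = 169*(-1/16) = -169/16)
z(k, K) = -6 + K
u = -169/16 ≈ -10.563
b(O) = O*(-6 + O) (b(O) = (-6 + O)*O = O*(-6 + O))
(u + 35*(-73)) + b(-39) = (-169/16 + 35*(-73)) - 39*(-6 - 39) = (-169/16 - 2555) - 39*(-45) = -41049/16 + 1755 = -12969/16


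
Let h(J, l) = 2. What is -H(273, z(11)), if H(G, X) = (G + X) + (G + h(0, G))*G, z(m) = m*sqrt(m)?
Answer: -75348 - 11*sqrt(11) ≈ -75385.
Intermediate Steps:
z(m) = m**(3/2)
H(G, X) = G + X + G*(2 + G) (H(G, X) = (G + X) + (G + 2)*G = (G + X) + (2 + G)*G = (G + X) + G*(2 + G) = G + X + G*(2 + G))
-H(273, z(11)) = -(11**(3/2) + 273**2 + 3*273) = -(11*sqrt(11) + 74529 + 819) = -(75348 + 11*sqrt(11)) = -75348 - 11*sqrt(11)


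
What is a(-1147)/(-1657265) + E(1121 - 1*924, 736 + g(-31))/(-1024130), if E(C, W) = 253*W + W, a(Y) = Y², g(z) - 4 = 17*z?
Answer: -28740319924/33945096089 ≈ -0.84667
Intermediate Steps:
g(z) = 4 + 17*z
E(C, W) = 254*W
a(-1147)/(-1657265) + E(1121 - 1*924, 736 + g(-31))/(-1024130) = (-1147)²/(-1657265) + (254*(736 + (4 + 17*(-31))))/(-1024130) = 1315609*(-1/1657265) + (254*(736 + (4 - 527)))*(-1/1024130) = -1315609/1657265 + (254*(736 - 523))*(-1/1024130) = -1315609/1657265 + (254*213)*(-1/1024130) = -1315609/1657265 + 54102*(-1/1024130) = -1315609/1657265 - 27051/512065 = -28740319924/33945096089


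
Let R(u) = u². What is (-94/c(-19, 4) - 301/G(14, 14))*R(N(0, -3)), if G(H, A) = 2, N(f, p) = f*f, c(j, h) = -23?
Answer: 0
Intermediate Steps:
N(f, p) = f²
(-94/c(-19, 4) - 301/G(14, 14))*R(N(0, -3)) = (-94/(-23) - 301/2)*(0²)² = (-94*(-1/23) - 301*½)*0² = (94/23 - 301/2)*0 = -6735/46*0 = 0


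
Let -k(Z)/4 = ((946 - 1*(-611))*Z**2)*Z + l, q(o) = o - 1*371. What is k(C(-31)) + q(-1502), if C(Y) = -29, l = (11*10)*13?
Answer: 151887099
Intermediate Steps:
q(o) = -371 + o (q(o) = o - 371 = -371 + o)
l = 1430 (l = 110*13 = 1430)
k(Z) = -5720 - 6228*Z**3 (k(Z) = -4*(((946 - 1*(-611))*Z**2)*Z + 1430) = -4*(((946 + 611)*Z**2)*Z + 1430) = -4*((1557*Z**2)*Z + 1430) = -4*(1557*Z**3 + 1430) = -4*(1430 + 1557*Z**3) = -5720 - 6228*Z**3)
k(C(-31)) + q(-1502) = (-5720 - 6228*(-29)**3) + (-371 - 1502) = (-5720 - 6228*(-24389)) - 1873 = (-5720 + 151894692) - 1873 = 151888972 - 1873 = 151887099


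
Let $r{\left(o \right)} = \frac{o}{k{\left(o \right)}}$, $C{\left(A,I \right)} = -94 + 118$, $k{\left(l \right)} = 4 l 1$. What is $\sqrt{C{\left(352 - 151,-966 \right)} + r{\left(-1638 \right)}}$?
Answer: $\frac{\sqrt{97}}{2} \approx 4.9244$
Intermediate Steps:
$k{\left(l \right)} = 4 l$
$C{\left(A,I \right)} = 24$
$r{\left(o \right)} = \frac{1}{4}$ ($r{\left(o \right)} = \frac{o}{4 o} = o \frac{1}{4 o} = \frac{1}{4}$)
$\sqrt{C{\left(352 - 151,-966 \right)} + r{\left(-1638 \right)}} = \sqrt{24 + \frac{1}{4}} = \sqrt{\frac{97}{4}} = \frac{\sqrt{97}}{2}$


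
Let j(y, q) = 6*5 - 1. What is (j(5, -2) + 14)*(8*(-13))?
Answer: -4472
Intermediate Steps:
j(y, q) = 29 (j(y, q) = 30 - 1 = 29)
(j(5, -2) + 14)*(8*(-13)) = (29 + 14)*(8*(-13)) = 43*(-104) = -4472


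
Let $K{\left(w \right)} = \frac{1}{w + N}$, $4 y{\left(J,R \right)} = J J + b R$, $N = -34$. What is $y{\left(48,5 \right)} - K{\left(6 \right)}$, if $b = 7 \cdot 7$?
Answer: $\frac{4461}{7} \approx 637.29$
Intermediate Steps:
$b = 49$
$y{\left(J,R \right)} = \frac{J^{2}}{4} + \frac{49 R}{4}$ ($y{\left(J,R \right)} = \frac{J J + 49 R}{4} = \frac{J^{2} + 49 R}{4} = \frac{J^{2}}{4} + \frac{49 R}{4}$)
$K{\left(w \right)} = \frac{1}{-34 + w}$ ($K{\left(w \right)} = \frac{1}{w - 34} = \frac{1}{-34 + w}$)
$y{\left(48,5 \right)} - K{\left(6 \right)} = \left(\frac{48^{2}}{4} + \frac{49}{4} \cdot 5\right) - \frac{1}{-34 + 6} = \left(\frac{1}{4} \cdot 2304 + \frac{245}{4}\right) - \frac{1}{-28} = \left(576 + \frac{245}{4}\right) - - \frac{1}{28} = \frac{2549}{4} + \frac{1}{28} = \frac{4461}{7}$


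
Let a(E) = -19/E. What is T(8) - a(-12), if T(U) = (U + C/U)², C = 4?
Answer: 212/3 ≈ 70.667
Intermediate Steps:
T(U) = (U + 4/U)²
T(8) - a(-12) = (4 + 8²)²/8² - (-19)/(-12) = (4 + 64)²/64 - (-19)*(-1)/12 = (1/64)*68² - 1*19/12 = (1/64)*4624 - 19/12 = 289/4 - 19/12 = 212/3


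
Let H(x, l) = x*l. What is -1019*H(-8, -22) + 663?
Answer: -178681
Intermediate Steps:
H(x, l) = l*x
-1019*H(-8, -22) + 663 = -(-22418)*(-8) + 663 = -1019*176 + 663 = -179344 + 663 = -178681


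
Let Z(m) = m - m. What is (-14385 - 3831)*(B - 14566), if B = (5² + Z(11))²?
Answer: 253949256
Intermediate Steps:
Z(m) = 0
B = 625 (B = (5² + 0)² = (25 + 0)² = 25² = 625)
(-14385 - 3831)*(B - 14566) = (-14385 - 3831)*(625 - 14566) = -18216*(-13941) = 253949256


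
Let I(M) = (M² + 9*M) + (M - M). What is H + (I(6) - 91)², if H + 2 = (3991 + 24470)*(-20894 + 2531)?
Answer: -522629344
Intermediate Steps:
I(M) = M² + 9*M (I(M) = (M² + 9*M) + 0 = M² + 9*M)
H = -522629345 (H = -2 + (3991 + 24470)*(-20894 + 2531) = -2 + 28461*(-18363) = -2 - 522629343 = -522629345)
H + (I(6) - 91)² = -522629345 + (6*(9 + 6) - 91)² = -522629345 + (6*15 - 91)² = -522629345 + (90 - 91)² = -522629345 + (-1)² = -522629345 + 1 = -522629344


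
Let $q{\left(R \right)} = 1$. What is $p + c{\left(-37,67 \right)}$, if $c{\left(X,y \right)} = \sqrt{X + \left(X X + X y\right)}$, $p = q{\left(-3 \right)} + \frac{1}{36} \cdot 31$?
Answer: $\frac{67}{36} + i \sqrt{1147} \approx 1.8611 + 33.867 i$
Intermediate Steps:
$p = \frac{67}{36}$ ($p = 1 + \frac{1}{36} \cdot 31 = 1 + \frac{31}{36} = \frac{67}{36} \approx 1.8611$)
$c{\left(X,y \right)} = \sqrt{X + X^{2} + X y}$ ($c{\left(X,y \right)} = \sqrt{X + \left(X^{2} + X y\right)} = \sqrt{X + X^{2} + X y}$)
$p + c{\left(-37,67 \right)} = \frac{67}{36} + \sqrt{- 37 \left(1 - 37 + 67\right)} = \frac{67}{36} + \sqrt{\left(-37\right) 31} = \frac{67}{36} + \sqrt{-1147} = \frac{67}{36} + i \sqrt{1147}$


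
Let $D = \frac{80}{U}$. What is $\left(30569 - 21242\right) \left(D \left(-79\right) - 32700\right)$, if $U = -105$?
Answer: $- \frac{2131020524}{7} \approx -3.0443 \cdot 10^{8}$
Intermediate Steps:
$D = - \frac{16}{21}$ ($D = \frac{80}{-105} = 80 \left(- \frac{1}{105}\right) = - \frac{16}{21} \approx -0.7619$)
$\left(30569 - 21242\right) \left(D \left(-79\right) - 32700\right) = \left(30569 - 21242\right) \left(\left(- \frac{16}{21}\right) \left(-79\right) - 32700\right) = 9327 \left(\frac{1264}{21} - 32700\right) = 9327 \left(- \frac{685436}{21}\right) = - \frac{2131020524}{7}$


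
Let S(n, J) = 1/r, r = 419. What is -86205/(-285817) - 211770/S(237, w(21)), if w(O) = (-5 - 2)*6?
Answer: -3623001172215/40831 ≈ -8.8732e+7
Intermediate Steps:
w(O) = -42 (w(O) = -7*6 = -42)
S(n, J) = 1/419
-86205/(-285817) - 211770/S(237, w(21)) = -86205/(-285817) - 211770/1/419 = -86205*(-1/285817) - 211770*419 = 12315/40831 - 88731630 = -3623001172215/40831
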